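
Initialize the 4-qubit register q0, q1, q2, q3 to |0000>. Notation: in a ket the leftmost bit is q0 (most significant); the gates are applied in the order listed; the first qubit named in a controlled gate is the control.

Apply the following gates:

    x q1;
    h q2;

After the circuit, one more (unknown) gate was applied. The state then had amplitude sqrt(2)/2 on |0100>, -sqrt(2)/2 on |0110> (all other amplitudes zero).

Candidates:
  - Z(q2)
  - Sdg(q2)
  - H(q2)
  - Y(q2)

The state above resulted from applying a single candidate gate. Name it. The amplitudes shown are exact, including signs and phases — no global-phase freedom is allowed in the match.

The unique candidate consistent with the amplitudes is Z(q2).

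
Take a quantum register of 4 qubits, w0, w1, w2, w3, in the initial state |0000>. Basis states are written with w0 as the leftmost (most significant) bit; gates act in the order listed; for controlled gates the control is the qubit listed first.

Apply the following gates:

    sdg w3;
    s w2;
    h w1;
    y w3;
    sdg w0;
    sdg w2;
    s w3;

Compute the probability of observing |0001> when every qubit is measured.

A full measurement returns |0001> with probability 1/2.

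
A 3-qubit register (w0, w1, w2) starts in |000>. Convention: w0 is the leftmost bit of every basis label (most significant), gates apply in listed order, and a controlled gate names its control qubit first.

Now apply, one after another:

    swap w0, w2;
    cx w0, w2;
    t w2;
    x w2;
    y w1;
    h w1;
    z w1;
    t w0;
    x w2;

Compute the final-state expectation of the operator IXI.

The observable IXI averages to 1.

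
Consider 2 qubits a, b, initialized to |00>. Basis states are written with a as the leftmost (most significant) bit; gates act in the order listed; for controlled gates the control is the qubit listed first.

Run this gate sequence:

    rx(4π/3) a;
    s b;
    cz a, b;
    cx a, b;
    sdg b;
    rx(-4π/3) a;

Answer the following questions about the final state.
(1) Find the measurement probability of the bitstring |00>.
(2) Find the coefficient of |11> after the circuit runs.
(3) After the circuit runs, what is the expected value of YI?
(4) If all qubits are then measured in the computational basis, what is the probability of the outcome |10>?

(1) A full measurement returns |00> with probability 1/16.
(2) |11> carries amplitude sqrt(3)/4 in the final state.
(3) The expectation value of YI is sqrt(3)/4.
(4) The probability of measuring |10> is 3/16.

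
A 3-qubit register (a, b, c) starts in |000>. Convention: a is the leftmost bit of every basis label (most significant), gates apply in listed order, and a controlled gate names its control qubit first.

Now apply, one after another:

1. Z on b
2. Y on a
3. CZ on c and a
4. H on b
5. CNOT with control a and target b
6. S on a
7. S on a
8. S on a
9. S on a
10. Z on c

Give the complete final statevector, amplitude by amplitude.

The resulting statevector has amplitude sqrt(2)*I/2 on |100>, sqrt(2)*I/2 on |110>, and 0 on every other basis state. Key observation: the block from step 6 through step 9 cancels to the identity and can be dropped.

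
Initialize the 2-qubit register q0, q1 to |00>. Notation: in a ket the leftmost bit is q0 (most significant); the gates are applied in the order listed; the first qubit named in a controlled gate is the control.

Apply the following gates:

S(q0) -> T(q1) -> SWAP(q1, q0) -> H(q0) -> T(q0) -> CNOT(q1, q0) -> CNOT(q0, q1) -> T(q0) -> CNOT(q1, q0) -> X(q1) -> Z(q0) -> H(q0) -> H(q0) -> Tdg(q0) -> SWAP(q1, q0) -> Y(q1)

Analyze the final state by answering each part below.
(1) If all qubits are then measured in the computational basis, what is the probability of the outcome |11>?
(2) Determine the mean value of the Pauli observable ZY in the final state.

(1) The probability of measuring |11> is 1/2.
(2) In the final state, ZY has expectation 0.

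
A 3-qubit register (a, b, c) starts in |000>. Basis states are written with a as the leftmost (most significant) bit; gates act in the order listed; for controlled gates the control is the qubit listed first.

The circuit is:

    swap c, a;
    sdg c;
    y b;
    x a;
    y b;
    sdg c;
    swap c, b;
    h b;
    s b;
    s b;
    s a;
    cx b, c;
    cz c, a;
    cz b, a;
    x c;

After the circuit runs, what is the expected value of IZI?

The observable IZI averages to 0.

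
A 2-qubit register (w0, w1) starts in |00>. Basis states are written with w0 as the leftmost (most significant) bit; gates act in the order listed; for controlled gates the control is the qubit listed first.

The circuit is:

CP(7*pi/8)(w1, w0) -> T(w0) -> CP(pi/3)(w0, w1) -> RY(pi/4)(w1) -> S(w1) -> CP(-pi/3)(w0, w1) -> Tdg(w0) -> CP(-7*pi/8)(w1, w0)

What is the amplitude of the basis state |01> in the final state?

The amplitude on |01> is I*sqrt(2 - sqrt(2))/2.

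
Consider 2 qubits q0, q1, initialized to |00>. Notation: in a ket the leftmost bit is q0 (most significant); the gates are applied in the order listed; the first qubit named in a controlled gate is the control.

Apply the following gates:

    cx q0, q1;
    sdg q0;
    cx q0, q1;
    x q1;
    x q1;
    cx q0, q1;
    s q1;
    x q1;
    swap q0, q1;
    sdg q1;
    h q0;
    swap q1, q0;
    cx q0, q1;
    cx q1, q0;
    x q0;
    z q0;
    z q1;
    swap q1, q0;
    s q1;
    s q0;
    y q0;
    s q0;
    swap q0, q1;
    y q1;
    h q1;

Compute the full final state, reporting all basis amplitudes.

After the circuit, the state carries amplitude I/2 on |00>, -I/2 on |01>, 1/2 on |10>, 1/2 on |11>. Key observation: steps 3-6 multiply out to the identity, so the circuit reduces to the remaining gates.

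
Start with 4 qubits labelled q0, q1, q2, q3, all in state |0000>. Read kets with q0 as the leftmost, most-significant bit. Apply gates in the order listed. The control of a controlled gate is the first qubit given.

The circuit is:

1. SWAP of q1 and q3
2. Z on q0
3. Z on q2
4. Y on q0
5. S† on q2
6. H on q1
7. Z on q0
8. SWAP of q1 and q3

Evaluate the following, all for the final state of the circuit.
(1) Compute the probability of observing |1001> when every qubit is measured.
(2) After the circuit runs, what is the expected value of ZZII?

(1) Outcome |1001> occurs with probability 1/2.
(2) The expectation value of ZZII is -1.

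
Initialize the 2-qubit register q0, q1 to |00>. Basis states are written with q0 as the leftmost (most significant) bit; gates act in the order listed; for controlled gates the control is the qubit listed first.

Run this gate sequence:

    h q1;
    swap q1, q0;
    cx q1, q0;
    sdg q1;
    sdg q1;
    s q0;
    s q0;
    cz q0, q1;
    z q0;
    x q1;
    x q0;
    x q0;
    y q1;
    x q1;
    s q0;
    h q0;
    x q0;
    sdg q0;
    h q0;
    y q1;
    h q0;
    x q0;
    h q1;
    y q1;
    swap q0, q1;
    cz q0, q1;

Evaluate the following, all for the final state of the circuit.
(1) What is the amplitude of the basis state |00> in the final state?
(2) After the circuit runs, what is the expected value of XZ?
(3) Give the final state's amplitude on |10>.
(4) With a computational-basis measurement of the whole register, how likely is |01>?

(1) |00> carries amplitude sqrt(2)*(1 + I)/4 in the final state. Key observation: the block from step 11 through step 12 cancels to the identity and can be dropped.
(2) The expectation value of XZ is -1.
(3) |10> carries amplitude sqrt(2)*(-1 - I)/4 in the final state.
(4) A full measurement returns |01> with probability 1/4.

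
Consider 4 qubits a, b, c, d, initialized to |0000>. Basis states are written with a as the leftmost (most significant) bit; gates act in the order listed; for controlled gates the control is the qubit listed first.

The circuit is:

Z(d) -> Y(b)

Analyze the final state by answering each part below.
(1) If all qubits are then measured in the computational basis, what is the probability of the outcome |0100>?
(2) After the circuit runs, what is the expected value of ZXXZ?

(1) A full measurement returns |0100> with probability 1.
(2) In the final state, ZXXZ has expectation 0.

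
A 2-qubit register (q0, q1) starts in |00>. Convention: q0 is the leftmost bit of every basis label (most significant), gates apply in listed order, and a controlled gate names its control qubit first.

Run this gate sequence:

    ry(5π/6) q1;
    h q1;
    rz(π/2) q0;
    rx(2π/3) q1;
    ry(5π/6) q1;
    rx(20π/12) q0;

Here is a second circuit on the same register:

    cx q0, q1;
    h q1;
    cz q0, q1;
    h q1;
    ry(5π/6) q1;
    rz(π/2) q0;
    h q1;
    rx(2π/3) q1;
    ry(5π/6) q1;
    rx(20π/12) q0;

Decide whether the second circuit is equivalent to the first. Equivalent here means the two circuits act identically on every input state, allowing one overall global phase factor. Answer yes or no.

Yes, they are equivalent — the unitaries differ by at most a global phase.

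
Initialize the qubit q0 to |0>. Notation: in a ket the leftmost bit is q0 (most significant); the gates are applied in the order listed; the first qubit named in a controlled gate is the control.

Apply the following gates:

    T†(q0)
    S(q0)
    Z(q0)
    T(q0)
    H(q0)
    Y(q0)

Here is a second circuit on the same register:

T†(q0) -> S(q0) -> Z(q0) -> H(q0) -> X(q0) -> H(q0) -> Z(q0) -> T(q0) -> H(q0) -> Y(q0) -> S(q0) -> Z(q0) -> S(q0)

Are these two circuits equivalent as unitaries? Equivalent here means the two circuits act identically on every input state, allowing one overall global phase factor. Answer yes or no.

Yes, they are equivalent — the unitaries differ by at most a global phase.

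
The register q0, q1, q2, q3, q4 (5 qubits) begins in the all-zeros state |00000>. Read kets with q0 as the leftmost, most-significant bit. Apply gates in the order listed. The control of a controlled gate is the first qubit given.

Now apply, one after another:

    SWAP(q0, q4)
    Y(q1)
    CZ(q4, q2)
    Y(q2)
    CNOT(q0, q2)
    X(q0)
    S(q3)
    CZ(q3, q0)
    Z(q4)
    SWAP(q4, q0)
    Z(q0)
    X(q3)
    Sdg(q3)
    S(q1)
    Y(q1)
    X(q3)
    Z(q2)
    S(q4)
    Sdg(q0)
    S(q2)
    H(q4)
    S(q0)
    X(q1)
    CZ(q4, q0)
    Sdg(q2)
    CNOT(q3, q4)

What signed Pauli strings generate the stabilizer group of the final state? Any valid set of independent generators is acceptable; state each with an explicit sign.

The final state is stabilized by the group generated by -IIIIX, +ZIIII, -IZIII, -IIZII, +IIIZI; other independent generating sets are equally valid.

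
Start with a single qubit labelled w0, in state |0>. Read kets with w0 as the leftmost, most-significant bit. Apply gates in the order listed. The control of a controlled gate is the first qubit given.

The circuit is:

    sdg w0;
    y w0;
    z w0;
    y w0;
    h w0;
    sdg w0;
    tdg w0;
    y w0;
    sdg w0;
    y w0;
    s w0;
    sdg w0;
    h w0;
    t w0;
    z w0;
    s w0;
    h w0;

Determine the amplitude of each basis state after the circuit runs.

The resulting statevector has amplitude sqrt(2)*(-1 + (1 + I)*exp(I*pi/4))*(1 - I)/4 on |0>, sqrt(2)*I*(1 - I)/4 on |1>.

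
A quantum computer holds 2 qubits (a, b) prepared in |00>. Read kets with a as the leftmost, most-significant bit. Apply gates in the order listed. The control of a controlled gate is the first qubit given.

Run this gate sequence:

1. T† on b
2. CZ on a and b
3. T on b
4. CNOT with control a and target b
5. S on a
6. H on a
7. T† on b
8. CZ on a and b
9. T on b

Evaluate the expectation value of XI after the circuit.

The observable XI averages to 1.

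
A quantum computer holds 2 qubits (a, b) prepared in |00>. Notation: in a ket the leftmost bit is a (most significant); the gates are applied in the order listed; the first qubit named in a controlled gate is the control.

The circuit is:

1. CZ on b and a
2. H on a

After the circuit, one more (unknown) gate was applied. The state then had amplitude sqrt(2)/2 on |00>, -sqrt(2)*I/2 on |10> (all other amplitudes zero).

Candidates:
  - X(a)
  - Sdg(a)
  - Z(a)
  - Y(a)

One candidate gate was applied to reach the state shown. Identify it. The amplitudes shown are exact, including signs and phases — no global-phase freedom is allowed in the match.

The unique candidate consistent with the amplitudes is Sdg(a).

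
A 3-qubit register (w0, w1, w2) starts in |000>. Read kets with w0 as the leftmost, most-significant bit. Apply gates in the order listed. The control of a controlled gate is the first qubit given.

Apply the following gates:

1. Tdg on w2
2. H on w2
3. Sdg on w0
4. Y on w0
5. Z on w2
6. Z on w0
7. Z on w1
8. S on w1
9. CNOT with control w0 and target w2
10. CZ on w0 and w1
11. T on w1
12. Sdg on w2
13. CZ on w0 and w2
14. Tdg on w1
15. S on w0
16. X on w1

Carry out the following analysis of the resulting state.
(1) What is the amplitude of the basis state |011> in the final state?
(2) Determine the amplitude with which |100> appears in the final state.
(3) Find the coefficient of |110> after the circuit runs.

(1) The amplitude on |011> is 0.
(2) The amplitude on |100> is 0.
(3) The final state's coefficient on |110> equals -sqrt(2)/2.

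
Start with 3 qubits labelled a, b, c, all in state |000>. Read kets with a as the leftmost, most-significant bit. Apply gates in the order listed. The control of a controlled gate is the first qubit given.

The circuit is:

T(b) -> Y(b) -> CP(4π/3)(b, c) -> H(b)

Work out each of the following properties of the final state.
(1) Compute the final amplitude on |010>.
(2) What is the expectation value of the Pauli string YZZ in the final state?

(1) The amplitude on |010> is -sqrt(2)*I/2.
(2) The expectation value of YZZ is 0.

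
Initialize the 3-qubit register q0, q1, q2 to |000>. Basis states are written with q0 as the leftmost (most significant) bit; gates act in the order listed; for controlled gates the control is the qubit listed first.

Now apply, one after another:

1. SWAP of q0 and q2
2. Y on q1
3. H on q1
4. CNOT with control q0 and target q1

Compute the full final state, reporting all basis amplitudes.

The resulting statevector has amplitude sqrt(2)*I/2 on |000>, -sqrt(2)*I/2 on |010>, and 0 on every other basis state.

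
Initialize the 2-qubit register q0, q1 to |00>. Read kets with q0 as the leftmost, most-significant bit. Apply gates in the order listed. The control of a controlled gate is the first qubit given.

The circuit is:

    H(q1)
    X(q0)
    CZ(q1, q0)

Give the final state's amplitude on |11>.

The amplitude on |11> is -sqrt(2)/2.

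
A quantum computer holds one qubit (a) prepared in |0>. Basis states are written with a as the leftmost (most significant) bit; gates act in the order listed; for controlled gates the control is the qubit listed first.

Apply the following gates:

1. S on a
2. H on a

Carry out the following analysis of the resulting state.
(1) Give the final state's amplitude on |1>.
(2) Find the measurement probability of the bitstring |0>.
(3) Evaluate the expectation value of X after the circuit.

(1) The final state's coefficient on |1> equals sqrt(2)/2.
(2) A full measurement returns |0> with probability 1/2.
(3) The observable X averages to 1.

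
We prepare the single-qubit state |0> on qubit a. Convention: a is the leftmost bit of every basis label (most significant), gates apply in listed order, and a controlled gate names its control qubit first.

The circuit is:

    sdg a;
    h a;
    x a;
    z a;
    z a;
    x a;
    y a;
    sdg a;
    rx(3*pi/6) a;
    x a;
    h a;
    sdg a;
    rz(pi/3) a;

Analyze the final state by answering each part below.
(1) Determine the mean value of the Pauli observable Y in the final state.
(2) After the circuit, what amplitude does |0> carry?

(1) The observable Y averages to 1/2. Key observation: gates 3-6 undo each other exactly, leaving only the rest of the circuit to track.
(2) The amplitude on |0> is -sqrt(2)*exp(I*pi/3)/2.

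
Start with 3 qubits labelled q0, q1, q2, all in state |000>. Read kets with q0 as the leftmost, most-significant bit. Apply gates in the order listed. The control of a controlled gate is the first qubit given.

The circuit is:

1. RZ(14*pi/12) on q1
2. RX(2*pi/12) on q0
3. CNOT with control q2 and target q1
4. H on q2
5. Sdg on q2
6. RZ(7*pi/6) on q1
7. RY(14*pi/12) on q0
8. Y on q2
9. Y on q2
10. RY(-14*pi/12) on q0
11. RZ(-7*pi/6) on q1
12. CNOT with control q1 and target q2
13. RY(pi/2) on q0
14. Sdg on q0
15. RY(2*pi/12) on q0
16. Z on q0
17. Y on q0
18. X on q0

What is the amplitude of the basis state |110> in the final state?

The final state's coefficient on |110> equals 0. Key observation: steps 6-11 multiply out to the identity, so the circuit reduces to the remaining gates.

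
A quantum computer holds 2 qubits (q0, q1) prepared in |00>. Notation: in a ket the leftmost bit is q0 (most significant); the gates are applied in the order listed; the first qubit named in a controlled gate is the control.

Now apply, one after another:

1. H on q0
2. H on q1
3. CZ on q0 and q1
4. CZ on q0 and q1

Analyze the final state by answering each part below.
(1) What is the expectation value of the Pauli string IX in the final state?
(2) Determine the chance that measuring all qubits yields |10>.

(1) In the final state, IX has expectation 1. Key observation: steps 3-4 multiply out to the identity, so the circuit reduces to the remaining gates.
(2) Outcome |10> occurs with probability 1/4.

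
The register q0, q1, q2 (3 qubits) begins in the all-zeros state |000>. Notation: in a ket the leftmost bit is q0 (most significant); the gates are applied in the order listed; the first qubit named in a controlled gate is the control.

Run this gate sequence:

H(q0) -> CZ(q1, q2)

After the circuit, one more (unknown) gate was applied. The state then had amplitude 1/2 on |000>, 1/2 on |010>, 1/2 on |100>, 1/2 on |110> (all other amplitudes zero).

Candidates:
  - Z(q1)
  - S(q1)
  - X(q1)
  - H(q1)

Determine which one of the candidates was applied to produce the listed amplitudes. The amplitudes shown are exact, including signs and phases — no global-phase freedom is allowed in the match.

The unique candidate consistent with the amplitudes is H(q1).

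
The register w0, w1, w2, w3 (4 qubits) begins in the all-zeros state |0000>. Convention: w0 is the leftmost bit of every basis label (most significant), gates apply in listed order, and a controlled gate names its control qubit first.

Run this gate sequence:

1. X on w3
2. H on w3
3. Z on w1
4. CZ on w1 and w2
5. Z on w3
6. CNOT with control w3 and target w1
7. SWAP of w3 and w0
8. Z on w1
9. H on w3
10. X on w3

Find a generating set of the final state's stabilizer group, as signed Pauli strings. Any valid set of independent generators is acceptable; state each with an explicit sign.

The final state is stabilized by the group generated by -XXII, +IIIX, +ZZII, +IIZI; other independent generating sets are equally valid.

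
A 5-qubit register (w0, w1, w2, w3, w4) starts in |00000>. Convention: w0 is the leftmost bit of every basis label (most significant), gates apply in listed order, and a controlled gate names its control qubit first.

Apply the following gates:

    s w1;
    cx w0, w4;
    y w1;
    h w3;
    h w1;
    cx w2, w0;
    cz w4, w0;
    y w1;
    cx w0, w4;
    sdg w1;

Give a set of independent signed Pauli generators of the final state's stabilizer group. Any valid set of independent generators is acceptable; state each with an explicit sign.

The final state is stabilized by the group generated by -IYIII, +IIIXI, +ZIIII, +IIZII, +IIIIZ; other independent generating sets are equally valid.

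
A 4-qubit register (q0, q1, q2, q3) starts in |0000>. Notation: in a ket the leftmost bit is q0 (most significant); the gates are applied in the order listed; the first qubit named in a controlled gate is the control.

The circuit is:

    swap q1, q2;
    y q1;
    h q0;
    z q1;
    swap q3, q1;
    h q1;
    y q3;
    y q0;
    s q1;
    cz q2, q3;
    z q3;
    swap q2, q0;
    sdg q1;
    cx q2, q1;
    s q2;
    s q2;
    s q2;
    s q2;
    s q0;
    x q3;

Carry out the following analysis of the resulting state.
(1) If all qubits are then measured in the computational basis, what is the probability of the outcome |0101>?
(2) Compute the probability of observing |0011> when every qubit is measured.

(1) The probability of measuring |0101> is 1/4. Key observation: gates 15-18 undo each other exactly, leaving only the rest of the circuit to track.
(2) Outcome |0011> occurs with probability 1/4.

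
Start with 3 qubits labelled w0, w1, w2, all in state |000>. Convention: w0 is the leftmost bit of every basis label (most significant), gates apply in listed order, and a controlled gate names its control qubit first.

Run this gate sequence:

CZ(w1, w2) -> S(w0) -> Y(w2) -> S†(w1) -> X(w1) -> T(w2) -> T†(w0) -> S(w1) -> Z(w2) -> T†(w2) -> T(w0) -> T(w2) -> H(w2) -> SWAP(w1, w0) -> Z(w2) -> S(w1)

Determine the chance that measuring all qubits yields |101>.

A full measurement returns |101> with probability 1/2.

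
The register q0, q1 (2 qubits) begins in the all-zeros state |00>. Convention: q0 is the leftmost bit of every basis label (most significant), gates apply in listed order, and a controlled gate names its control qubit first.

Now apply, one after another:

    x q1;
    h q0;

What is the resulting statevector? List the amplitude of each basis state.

The resulting statevector has amplitude 0 on |00>, sqrt(2)/2 on |01>, 0 on |10>, sqrt(2)/2 on |11>.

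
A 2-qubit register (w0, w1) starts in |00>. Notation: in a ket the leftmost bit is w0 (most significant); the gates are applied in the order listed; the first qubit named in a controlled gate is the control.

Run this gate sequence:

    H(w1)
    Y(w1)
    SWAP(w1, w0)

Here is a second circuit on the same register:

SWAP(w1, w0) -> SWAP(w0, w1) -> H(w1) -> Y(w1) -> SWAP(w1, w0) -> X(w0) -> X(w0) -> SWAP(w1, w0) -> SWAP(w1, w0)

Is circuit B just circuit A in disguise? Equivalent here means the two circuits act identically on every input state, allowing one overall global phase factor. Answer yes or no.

Yes — the two circuits implement the same unitary up to a global phase.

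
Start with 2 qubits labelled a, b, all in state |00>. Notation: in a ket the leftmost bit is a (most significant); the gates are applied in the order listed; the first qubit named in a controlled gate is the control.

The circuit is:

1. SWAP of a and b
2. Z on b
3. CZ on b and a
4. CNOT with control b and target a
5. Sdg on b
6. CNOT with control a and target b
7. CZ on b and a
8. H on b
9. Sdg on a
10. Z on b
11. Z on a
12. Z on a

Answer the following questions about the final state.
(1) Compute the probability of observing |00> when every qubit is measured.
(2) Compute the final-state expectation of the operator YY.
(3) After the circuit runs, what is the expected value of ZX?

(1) Outcome |00> occurs with probability 1/2.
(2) The observable YY averages to 0.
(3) In the final state, ZX has expectation -1.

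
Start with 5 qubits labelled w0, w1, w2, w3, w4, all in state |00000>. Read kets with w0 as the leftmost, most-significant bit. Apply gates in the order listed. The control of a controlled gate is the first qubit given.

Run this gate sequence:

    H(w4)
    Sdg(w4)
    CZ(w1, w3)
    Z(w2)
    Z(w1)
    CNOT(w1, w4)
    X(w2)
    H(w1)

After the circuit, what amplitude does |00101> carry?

The amplitude on |00101> is -I/2.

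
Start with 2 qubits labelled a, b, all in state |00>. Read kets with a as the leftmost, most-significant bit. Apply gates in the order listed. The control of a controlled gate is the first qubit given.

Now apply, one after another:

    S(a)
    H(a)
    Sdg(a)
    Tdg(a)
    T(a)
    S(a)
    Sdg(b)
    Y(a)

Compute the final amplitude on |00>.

The amplitude on |00> is -sqrt(2)*I/2.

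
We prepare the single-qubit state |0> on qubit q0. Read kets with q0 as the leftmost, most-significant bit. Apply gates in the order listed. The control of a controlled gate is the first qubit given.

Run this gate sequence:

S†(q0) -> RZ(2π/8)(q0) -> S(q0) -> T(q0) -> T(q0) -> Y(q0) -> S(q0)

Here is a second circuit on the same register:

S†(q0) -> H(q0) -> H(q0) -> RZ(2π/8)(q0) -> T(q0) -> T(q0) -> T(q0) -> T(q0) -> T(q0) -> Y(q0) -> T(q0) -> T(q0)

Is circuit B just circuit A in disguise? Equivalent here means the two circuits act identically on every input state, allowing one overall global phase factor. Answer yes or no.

No: there is an input state on which the two circuits produce genuinely different outputs (not merely differing by a phase).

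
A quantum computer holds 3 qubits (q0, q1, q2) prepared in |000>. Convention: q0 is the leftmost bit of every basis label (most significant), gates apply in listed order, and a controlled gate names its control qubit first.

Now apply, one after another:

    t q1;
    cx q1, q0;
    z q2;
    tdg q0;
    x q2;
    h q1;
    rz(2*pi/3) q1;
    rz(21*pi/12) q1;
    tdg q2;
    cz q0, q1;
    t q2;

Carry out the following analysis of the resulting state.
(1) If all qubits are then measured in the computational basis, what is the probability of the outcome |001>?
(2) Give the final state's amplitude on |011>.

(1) The probability of measuring |001> is 1/2.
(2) The amplitude on |011> is -sqrt(2)*exp(5*I*pi/24)/2.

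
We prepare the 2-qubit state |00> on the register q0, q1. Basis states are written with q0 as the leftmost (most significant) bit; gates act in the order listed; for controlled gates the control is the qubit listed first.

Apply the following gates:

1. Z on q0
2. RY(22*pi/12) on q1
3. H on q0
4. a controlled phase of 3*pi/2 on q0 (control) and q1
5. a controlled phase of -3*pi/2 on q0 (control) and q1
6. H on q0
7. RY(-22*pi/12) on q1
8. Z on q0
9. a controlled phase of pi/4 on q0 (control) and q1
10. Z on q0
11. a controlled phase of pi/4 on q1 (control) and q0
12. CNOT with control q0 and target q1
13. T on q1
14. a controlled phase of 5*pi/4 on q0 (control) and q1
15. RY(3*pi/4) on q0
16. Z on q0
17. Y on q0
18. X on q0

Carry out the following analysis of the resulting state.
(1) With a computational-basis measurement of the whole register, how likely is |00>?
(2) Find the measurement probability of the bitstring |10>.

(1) A full measurement returns |00> with probability 1/2 - sqrt(2)/4. Key observation: steps 1-8 multiply out to the identity, so the circuit reduces to the remaining gates.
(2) The probability of measuring |10> is sqrt(2)/4 + 1/2.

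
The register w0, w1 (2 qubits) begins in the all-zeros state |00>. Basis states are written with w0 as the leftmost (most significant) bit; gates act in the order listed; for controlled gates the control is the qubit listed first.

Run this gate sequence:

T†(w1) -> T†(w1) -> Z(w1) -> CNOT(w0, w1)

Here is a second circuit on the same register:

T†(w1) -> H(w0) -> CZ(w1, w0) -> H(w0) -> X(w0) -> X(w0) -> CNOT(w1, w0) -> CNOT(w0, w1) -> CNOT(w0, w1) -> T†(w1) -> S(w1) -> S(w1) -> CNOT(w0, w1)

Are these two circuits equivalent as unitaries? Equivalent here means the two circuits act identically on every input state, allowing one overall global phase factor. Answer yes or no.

Yes: on every input state the two circuits agree up to one overall phase factor.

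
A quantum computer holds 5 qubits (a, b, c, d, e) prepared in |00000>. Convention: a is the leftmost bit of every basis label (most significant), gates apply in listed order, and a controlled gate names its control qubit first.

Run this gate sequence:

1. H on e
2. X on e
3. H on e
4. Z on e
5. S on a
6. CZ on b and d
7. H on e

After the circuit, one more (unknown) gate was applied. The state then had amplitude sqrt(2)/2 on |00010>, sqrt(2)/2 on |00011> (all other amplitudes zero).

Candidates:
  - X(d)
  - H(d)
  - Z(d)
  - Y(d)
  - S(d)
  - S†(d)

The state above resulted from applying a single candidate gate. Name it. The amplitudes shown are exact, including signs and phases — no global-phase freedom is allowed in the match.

It was X(d) that produced the state shown. Key observation: steps 1-4 multiply out to the identity, so the circuit reduces to the remaining gates.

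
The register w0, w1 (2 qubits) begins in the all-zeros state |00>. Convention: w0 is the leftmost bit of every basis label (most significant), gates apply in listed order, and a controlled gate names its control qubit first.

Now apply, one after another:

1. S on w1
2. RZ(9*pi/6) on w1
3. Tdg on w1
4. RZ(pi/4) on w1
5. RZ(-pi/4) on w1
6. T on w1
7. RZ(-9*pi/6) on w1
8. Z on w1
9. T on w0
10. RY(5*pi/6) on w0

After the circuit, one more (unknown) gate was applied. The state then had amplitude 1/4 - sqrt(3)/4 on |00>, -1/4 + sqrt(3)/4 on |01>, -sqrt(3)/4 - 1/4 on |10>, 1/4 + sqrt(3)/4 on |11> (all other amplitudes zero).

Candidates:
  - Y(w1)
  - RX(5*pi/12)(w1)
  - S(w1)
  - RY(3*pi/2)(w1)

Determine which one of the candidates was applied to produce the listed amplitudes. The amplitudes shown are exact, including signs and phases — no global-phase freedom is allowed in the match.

It was RY(3*pi/2)(w1) that produced the state shown.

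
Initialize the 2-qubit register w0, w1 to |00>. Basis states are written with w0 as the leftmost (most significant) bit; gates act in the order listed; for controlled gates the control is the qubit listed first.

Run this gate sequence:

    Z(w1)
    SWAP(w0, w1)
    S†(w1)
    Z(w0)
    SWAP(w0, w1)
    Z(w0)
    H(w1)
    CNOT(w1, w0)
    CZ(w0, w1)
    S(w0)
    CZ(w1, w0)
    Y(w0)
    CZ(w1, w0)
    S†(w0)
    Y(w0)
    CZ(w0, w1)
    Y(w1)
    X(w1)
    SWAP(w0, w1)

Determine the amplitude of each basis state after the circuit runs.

The final amplitudes are sqrt(2)/2 on |00>, 0 on |01>, 0 on |10>, -sqrt(2)/2 on |11>.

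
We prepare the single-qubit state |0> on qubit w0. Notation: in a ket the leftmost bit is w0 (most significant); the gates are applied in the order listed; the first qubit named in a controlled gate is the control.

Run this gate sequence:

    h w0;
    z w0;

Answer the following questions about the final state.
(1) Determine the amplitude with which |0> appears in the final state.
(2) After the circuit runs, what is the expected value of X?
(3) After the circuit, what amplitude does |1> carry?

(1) The amplitude on |0> is sqrt(2)/2.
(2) The expectation value of X is -1.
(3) The final state's coefficient on |1> equals -sqrt(2)/2.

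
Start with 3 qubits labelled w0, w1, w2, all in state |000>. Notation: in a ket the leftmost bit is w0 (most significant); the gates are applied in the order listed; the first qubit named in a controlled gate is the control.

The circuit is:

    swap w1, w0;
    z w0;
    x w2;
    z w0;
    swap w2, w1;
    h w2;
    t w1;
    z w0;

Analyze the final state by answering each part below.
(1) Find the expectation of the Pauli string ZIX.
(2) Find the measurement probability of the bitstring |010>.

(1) The expectation value of ZIX is 1.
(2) A full measurement returns |010> with probability 1/2.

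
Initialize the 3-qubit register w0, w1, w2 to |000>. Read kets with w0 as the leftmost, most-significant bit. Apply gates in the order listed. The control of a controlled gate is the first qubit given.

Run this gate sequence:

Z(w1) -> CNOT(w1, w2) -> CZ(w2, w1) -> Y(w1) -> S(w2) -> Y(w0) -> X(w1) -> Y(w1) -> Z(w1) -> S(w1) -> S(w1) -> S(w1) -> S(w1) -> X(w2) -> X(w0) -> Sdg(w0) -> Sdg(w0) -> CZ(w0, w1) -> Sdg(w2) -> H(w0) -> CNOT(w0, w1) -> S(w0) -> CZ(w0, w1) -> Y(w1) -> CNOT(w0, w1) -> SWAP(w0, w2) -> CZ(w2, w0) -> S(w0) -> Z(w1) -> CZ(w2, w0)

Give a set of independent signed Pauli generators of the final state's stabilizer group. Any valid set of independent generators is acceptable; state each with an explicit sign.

The final state is stabilized by the group generated by -IIY, -ZII, +IZI; other independent generating sets are equally valid. Key observation: the block from step 10 through step 13 cancels to the identity and can be dropped.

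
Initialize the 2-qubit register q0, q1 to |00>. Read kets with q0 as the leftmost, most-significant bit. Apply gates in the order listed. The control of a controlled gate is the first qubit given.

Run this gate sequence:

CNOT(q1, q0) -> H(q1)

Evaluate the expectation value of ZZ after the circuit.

The expectation value of ZZ is 0.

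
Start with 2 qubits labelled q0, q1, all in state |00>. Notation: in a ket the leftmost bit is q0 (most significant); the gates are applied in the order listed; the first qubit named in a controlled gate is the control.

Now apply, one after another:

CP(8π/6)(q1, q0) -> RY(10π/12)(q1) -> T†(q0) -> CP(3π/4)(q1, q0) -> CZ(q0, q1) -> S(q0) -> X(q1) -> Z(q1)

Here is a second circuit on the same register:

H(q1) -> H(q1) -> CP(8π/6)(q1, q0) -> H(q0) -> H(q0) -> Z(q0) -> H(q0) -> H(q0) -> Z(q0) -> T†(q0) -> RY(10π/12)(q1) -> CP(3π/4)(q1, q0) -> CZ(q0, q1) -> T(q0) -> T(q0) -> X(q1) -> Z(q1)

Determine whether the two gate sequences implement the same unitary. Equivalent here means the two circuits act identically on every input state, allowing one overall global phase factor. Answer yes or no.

Yes — the two circuits implement the same unitary up to a global phase.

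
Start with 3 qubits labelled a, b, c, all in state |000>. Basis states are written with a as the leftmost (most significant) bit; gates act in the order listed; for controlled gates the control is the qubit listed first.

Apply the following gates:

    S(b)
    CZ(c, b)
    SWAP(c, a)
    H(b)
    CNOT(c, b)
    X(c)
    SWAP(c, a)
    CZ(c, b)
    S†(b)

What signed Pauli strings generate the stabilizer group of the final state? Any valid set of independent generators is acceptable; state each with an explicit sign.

The final state is stabilized by the group generated by -IYI, -ZII, +IIZ; other independent generating sets are equally valid.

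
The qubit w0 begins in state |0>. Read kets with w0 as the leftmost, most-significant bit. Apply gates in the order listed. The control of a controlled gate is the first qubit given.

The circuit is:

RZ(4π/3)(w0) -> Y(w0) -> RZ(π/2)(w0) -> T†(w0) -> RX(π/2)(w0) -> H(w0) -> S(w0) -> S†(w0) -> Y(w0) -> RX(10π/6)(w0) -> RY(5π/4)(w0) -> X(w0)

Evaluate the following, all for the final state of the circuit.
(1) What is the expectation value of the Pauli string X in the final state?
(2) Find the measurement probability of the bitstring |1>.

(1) In the final state, X has expectation -sqrt(6)/4.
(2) A full measurement returns |1> with probability 1/2 - sqrt(6)/8.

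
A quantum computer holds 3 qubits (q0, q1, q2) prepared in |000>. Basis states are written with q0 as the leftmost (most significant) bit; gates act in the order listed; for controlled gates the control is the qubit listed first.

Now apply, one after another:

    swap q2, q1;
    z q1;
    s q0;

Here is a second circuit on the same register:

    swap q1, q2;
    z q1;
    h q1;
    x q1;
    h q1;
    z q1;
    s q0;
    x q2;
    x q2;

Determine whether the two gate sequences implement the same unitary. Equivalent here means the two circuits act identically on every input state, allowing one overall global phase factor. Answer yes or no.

Yes — the two circuits implement the same unitary up to a global phase.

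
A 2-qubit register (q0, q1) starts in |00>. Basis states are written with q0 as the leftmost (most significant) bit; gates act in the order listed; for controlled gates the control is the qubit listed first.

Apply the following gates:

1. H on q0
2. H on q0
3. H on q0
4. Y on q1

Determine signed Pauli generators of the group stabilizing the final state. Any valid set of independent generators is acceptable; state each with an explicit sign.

The stabilizer group can be generated by +XI, -IZ, among other valid generating sets.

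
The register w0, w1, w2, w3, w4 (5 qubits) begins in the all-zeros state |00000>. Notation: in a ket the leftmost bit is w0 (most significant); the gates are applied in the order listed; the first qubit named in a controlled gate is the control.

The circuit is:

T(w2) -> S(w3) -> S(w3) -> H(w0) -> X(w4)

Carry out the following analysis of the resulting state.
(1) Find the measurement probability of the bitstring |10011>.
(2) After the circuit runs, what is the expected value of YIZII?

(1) The probability of measuring |10011> is 0.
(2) In the final state, YIZII has expectation 0.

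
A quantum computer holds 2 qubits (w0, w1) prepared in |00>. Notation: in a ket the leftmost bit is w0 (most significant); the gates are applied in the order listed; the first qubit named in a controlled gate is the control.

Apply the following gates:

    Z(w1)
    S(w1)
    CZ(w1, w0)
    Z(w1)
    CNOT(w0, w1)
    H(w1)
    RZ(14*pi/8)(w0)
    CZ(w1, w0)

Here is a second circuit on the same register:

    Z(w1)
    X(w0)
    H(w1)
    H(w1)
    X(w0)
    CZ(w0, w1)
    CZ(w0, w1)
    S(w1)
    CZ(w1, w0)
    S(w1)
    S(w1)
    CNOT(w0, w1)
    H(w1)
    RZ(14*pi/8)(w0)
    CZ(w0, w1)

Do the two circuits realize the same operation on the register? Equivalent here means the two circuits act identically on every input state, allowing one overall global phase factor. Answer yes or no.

Yes, they are equivalent — the unitaries differ by at most a global phase.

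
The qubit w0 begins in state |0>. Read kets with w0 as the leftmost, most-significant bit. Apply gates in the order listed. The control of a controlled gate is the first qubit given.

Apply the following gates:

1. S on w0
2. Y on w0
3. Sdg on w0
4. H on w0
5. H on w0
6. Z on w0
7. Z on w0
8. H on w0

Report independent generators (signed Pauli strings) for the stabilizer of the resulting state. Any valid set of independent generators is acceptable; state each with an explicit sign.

The final state is stabilized by the group generated by -X; other independent generating sets are equally valid. Key observation: steps 5-8 multiply out to the identity, so the circuit reduces to the remaining gates.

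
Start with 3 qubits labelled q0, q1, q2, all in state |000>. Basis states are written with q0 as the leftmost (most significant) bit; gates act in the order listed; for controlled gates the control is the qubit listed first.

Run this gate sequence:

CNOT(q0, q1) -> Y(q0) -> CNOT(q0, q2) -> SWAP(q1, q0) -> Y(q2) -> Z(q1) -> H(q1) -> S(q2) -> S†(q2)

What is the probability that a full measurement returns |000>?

Outcome |000> occurs with probability 1/2. Key observation: gates 8-9 undo each other exactly, leaving only the rest of the circuit to track.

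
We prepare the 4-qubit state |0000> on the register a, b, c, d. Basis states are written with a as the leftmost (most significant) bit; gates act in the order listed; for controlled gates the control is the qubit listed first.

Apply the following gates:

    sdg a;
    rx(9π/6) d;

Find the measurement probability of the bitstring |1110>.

The probability of measuring |1110> is 0.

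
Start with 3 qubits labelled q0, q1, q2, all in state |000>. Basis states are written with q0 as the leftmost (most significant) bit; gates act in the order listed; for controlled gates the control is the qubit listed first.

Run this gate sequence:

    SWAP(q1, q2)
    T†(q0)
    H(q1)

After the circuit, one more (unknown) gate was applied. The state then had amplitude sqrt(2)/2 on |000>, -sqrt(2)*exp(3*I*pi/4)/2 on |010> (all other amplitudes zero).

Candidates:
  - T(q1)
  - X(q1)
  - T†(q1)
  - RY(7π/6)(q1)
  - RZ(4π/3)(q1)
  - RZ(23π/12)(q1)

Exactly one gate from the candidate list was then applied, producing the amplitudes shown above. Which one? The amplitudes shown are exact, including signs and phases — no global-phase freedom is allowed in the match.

The unique candidate consistent with the amplitudes is T†(q1).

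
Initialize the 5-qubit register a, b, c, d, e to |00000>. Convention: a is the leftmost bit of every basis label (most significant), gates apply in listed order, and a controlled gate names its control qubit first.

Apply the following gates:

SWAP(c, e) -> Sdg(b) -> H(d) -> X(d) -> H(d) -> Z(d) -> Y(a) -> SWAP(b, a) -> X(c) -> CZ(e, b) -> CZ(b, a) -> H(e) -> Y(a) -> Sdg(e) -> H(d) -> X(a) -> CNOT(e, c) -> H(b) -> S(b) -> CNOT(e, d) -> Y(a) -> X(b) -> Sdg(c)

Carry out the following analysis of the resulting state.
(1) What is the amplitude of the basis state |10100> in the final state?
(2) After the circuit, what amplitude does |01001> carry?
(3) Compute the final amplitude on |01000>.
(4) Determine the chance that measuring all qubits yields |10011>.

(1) The final state's coefficient on |10100> equals sqrt(2)*I/4. Key observation: the block from step 3 through step 6 cancels to the identity and can be dropped.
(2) |01001> carries amplitude 0 in the final state.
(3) |01000> carries amplitude 0 in the final state.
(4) The probability of measuring |10011> is 1/8.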